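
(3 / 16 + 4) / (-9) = -67 / 144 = -0.47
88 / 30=44 / 15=2.93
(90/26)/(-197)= -45/2561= -0.02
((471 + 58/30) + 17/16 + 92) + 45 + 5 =147839/240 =616.00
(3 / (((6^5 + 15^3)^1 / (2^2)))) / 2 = 2 / 3717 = 0.00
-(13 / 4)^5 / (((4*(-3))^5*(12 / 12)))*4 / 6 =371293 / 382205952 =0.00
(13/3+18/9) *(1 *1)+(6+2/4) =77/6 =12.83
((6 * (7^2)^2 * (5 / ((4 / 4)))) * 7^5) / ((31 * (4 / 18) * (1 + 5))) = 1815912315 / 62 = 29288908.31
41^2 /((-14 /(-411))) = 690891 /14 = 49349.36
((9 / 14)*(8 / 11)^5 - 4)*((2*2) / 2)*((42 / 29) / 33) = -17447888 / 51375269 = -0.34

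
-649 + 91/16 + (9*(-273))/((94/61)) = -1682787/752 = -2237.75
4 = 4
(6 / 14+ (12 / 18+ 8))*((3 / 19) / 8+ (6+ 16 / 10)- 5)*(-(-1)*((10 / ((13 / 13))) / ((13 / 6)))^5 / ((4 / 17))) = 10472938740000 / 49381969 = 212080.22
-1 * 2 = -2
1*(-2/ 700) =-1/ 350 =-0.00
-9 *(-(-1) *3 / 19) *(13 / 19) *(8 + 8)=-5616 / 361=-15.56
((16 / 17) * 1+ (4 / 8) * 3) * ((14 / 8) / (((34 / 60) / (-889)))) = -7747635 / 1156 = -6702.11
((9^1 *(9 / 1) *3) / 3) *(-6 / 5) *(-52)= 25272 / 5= 5054.40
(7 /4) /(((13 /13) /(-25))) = -43.75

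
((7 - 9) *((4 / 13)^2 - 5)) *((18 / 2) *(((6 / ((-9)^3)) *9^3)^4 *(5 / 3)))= 32231520 / 169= 190719.05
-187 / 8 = -23.38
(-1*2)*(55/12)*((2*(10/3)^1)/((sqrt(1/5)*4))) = -275*sqrt(5)/18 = -34.16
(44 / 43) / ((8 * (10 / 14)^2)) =539 / 2150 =0.25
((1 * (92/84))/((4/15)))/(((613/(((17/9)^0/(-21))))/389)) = -44735/360444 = -0.12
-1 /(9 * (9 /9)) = -1 /9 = -0.11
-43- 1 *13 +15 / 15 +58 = 3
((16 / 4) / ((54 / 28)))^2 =3136 / 729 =4.30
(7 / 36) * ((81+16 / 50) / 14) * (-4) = -2033 / 450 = -4.52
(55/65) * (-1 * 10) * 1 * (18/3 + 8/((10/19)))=-2332/13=-179.38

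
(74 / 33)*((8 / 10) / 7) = 0.26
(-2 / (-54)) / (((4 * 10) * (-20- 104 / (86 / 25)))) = -43 / 2332800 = -0.00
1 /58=0.02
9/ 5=1.80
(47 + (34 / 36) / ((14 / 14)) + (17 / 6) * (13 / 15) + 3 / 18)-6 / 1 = 1337 / 30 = 44.57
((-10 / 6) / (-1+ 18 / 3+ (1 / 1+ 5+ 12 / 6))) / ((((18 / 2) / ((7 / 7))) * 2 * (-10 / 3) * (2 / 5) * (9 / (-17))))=-85 / 8424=-0.01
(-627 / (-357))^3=9129329 / 1685159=5.42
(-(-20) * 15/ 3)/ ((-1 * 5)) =-20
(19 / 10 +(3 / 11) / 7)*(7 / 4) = 1493 / 440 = 3.39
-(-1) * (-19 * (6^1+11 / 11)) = -133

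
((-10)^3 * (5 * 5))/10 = -2500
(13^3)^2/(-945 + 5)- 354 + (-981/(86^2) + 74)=-2352914294/434515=-5415.04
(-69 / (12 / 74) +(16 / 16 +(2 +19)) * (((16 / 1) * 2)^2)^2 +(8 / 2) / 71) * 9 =29481219099 / 142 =207614219.01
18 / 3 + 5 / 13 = 83 / 13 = 6.38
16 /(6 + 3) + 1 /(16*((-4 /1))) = 1015 /576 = 1.76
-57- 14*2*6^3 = -6105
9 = 9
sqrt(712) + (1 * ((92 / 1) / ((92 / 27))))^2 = 2 * sqrt(178) + 729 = 755.68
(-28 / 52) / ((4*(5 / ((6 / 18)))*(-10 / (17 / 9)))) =119 / 70200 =0.00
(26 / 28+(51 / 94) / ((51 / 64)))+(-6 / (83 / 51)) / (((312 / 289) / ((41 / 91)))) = 0.07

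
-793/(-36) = 793/36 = 22.03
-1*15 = -15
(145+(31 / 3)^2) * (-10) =-22660 / 9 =-2517.78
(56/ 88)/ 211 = 7/ 2321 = 0.00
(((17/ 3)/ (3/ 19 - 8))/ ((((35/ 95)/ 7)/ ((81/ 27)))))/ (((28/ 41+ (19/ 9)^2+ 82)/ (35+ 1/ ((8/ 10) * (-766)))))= -128562004035/ 7771612328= -16.54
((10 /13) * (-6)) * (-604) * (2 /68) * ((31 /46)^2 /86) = 2176665 /5027087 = 0.43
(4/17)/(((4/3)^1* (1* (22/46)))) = 69/187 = 0.37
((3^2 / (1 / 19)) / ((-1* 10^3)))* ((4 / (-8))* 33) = 5643 / 2000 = 2.82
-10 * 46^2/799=-21160/799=-26.48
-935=-935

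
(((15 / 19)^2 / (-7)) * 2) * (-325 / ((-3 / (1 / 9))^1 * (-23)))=16250 / 174363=0.09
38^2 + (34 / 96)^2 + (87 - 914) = 1421857 / 2304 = 617.13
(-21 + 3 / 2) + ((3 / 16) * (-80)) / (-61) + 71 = 6313 / 122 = 51.75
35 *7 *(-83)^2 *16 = 27004880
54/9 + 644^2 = 414742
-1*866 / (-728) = 433 / 364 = 1.19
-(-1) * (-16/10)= -1.60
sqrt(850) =5 * sqrt(34) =29.15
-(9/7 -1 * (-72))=-513/7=-73.29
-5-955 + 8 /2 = -956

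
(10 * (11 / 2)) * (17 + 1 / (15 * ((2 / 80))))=3245 / 3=1081.67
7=7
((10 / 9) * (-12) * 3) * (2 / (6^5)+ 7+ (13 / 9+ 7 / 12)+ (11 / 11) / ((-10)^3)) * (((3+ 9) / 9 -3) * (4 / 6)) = 4387139 / 10935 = 401.20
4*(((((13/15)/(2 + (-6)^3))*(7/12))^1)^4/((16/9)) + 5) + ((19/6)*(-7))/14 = 18020781600076254961/978503978280960000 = 18.42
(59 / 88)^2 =3481 / 7744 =0.45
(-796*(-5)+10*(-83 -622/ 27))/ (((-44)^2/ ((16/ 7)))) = 78830/ 22869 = 3.45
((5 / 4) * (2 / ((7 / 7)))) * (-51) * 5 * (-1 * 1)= 1275 / 2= 637.50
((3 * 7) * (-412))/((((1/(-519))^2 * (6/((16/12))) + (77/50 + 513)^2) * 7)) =-30826870000/6603120831897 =-0.00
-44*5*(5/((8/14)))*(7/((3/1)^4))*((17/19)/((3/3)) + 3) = -997150/1539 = -647.92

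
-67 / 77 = -0.87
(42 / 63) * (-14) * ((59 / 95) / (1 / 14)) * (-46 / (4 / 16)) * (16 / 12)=17022208 / 855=19909.02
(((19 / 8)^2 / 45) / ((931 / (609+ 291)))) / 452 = 95 / 354368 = 0.00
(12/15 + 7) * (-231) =-9009/5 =-1801.80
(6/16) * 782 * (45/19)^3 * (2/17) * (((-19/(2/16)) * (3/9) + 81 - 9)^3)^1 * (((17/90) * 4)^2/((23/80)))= 60607692800/6859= 8836228.72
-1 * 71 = -71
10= 10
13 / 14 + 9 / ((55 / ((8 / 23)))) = 17453 / 17710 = 0.99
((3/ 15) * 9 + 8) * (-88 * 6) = -25872/ 5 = -5174.40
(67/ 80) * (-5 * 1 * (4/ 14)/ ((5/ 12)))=-201/ 70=-2.87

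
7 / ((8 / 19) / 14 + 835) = 931 / 111059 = 0.01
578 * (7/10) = 2023/5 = 404.60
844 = 844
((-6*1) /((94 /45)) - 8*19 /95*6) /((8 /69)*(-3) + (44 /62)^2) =-21594631 /269780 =-80.05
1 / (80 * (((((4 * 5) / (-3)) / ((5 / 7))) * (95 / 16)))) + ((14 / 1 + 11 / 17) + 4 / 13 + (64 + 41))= 352582337 / 2939300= 119.95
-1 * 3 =-3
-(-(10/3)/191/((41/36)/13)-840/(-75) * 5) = -436976/7831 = -55.80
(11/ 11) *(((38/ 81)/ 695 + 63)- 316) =-14242597/ 56295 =-253.00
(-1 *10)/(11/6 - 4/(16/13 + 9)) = -7980/1151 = -6.93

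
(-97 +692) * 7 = 4165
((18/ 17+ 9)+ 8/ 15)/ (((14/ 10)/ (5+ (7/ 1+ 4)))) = 43216/ 357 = 121.05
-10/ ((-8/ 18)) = 45/ 2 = 22.50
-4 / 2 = -2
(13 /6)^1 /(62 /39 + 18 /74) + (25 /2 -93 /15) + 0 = 3958 /529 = 7.48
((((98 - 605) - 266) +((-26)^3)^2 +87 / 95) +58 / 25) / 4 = 73367313981 / 950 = 77228751.56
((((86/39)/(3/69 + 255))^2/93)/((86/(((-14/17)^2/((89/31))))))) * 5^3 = 0.00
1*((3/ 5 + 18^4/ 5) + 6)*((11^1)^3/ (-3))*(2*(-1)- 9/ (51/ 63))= 611137967/ 5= 122227593.40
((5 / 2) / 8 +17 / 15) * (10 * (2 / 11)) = 347 / 132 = 2.63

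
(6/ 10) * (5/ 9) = 1/ 3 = 0.33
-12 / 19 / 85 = -0.01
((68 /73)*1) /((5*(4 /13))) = 221 /365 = 0.61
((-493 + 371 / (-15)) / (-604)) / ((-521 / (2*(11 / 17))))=-42713 / 20061105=-0.00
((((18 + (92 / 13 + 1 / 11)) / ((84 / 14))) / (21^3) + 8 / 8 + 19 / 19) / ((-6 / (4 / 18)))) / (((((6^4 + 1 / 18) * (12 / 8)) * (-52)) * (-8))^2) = -15895475 / 140321866093523097984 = -0.00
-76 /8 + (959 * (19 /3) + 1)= 36391 /6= 6065.17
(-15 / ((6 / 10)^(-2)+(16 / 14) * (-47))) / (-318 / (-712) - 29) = -0.01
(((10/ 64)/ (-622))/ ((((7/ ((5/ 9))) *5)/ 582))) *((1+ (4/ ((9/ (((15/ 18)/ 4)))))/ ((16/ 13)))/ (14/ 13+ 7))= -1171469/ 3791950848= -0.00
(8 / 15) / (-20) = -2 / 75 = -0.03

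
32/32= 1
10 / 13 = 0.77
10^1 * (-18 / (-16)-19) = -715 / 4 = -178.75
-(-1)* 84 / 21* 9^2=324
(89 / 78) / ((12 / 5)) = 445 / 936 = 0.48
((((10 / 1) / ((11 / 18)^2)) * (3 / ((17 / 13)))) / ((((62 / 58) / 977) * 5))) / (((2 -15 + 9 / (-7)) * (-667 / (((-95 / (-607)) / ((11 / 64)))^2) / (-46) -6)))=-285051950088192 / 4165901744719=-68.43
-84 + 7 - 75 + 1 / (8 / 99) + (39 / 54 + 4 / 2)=-9857 / 72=-136.90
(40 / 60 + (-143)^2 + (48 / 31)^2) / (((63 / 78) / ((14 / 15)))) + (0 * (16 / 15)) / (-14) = 3066091652 / 129735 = 23633.50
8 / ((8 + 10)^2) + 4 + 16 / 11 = 4882 / 891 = 5.48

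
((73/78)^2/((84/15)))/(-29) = -26645/4940208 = -0.01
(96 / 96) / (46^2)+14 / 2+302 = 653845 / 2116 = 309.00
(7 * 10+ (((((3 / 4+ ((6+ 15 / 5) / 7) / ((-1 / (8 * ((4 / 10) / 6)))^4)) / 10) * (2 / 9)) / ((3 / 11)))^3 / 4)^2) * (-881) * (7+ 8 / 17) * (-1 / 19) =609438674647331284381690949154008303298675867414773 / 25133609533487373255432128906250000000000000000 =24247.96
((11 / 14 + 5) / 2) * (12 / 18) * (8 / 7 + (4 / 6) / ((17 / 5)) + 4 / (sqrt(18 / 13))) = 9.14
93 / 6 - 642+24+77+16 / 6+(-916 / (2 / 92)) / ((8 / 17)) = -540371 / 6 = -90061.83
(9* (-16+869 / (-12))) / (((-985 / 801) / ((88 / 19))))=56090826 / 18715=2997.11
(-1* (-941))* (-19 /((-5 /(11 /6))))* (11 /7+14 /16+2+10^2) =1150316981 /1680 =684712.49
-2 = -2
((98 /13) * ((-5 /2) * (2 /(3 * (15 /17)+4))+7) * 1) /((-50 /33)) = -1141602 /36725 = -31.09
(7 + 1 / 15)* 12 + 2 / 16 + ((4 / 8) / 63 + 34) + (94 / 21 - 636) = -1291729 / 2520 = -512.59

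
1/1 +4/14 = 9/7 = 1.29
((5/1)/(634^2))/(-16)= -5/6431296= -0.00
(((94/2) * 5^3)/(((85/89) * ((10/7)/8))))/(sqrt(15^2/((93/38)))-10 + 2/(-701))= -44617735419320/1051616719-719435634050 * sqrt(3534)/1051616719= -83097.15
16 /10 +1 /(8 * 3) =197 /120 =1.64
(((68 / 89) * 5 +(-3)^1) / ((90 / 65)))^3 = 0.21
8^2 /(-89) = -64 /89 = -0.72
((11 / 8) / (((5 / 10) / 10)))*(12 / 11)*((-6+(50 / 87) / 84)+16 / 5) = -51031 / 609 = -83.79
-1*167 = -167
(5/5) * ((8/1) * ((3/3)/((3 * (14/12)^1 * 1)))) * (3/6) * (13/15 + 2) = 344/105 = 3.28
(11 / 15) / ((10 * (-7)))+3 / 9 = 113 / 350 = 0.32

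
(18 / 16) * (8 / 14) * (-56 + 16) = -180 / 7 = -25.71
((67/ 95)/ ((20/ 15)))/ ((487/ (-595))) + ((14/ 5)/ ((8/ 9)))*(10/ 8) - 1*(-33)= 5372847/ 148048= 36.29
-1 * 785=-785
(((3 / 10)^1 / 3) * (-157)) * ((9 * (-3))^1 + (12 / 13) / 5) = 273651 / 650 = 421.00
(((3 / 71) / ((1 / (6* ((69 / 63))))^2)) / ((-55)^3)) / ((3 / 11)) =-2116 / 52619875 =-0.00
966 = 966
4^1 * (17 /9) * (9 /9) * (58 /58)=68 /9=7.56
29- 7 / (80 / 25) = 429 / 16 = 26.81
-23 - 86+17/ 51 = -326/ 3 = -108.67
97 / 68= 1.43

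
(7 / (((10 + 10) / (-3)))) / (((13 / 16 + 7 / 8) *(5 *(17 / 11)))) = -308 / 3825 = -0.08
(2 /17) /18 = 1 /153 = 0.01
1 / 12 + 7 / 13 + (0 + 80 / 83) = 20531 / 12948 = 1.59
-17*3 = -51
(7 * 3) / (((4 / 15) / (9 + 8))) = 5355 / 4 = 1338.75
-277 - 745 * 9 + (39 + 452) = -6491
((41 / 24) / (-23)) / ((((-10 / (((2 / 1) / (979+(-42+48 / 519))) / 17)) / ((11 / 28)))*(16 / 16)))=78023 / 212982829920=0.00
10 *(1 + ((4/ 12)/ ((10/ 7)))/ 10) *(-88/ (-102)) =6754/ 765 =8.83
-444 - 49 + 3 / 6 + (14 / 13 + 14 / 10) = -63703 / 130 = -490.02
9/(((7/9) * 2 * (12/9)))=243/56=4.34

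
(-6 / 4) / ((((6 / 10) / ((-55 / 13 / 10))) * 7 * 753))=55 / 274092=0.00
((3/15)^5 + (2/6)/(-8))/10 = -3101/750000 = -0.00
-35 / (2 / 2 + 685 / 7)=-245 / 692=-0.35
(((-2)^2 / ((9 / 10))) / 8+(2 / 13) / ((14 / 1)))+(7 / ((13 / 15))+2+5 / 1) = 12812 / 819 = 15.64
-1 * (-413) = 413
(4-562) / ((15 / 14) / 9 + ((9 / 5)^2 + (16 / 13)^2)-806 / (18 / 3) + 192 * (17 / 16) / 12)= 33005700 / 6651979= 4.96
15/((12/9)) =45/4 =11.25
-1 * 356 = -356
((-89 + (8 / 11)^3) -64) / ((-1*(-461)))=-203131 / 613591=-0.33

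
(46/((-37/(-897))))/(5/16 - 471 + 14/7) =-660192/277463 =-2.38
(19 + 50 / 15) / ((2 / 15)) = 335 / 2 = 167.50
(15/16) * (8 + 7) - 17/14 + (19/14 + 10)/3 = 1863/112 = 16.63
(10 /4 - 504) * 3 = -3009 /2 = -1504.50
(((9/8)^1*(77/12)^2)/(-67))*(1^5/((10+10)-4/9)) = -4851/137216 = -0.04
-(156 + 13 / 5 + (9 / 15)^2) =-3974 / 25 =-158.96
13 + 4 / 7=95 / 7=13.57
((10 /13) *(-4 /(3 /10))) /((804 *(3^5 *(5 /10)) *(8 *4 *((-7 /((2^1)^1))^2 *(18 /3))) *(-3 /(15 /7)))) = 125 /3920236866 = 0.00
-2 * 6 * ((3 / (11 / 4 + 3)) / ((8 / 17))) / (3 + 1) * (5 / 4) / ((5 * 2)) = -153 / 368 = -0.42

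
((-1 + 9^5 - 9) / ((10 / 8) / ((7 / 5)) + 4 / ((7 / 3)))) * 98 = 2219219.40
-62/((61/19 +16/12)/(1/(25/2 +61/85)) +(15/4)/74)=-29638480/28734893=-1.03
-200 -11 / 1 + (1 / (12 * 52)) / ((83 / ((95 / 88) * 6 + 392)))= -480819395 / 2278848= -210.99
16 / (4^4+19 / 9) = 144 / 2323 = 0.06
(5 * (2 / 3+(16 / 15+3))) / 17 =71 / 51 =1.39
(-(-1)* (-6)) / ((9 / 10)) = -20 / 3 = -6.67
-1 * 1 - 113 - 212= -326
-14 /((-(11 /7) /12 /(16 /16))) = 1176 /11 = 106.91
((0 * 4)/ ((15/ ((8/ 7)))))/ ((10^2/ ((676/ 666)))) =0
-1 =-1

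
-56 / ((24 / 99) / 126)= -29106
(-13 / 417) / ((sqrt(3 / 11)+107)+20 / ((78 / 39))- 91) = -3718 / 3099561+13 * sqrt(33) / 3099561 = -0.00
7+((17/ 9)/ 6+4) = 11.31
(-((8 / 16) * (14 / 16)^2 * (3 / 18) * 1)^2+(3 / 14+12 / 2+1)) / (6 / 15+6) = 148846525 / 132120576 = 1.13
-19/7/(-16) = 19/112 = 0.17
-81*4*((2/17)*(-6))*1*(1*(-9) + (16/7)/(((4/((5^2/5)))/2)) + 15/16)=-63909/119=-537.05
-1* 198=-198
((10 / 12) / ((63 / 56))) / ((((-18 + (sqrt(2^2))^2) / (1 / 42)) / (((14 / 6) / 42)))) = -5 / 71442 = -0.00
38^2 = 1444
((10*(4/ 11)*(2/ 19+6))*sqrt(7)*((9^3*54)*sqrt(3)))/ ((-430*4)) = -2328.49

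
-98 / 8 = -49 / 4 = -12.25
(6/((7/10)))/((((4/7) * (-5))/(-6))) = 18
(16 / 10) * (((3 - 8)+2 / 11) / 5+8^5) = 14417496 / 275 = 52427.26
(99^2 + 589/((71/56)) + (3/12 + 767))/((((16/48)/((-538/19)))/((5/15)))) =-842862811/2698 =-312402.82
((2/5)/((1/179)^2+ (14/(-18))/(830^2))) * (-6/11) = -476777769840/65733943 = -7253.14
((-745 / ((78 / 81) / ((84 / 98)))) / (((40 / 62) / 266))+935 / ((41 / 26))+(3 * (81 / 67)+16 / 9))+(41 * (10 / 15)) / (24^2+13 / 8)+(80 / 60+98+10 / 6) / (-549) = -49431332341041895 / 181192543038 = -272811.07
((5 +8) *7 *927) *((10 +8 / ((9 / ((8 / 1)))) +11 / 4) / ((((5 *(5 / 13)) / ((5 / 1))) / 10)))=87122035 / 2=43561017.50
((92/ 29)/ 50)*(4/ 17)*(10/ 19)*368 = 135424/ 46835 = 2.89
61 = 61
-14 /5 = -2.80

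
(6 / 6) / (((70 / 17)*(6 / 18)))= 51 / 70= 0.73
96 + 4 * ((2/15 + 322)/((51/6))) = 63136/255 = 247.59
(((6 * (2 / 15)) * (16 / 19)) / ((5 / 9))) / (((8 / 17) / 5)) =1224 / 95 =12.88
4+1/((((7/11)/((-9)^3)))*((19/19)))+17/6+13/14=-23894/21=-1137.81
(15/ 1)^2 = 225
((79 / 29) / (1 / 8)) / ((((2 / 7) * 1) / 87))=6636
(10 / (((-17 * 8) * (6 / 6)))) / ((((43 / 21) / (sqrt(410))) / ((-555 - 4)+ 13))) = 397.01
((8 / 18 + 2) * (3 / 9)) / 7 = 22 / 189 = 0.12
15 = 15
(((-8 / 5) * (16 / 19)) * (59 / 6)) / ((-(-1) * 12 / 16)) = -15104 / 855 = -17.67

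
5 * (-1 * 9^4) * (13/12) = -35538.75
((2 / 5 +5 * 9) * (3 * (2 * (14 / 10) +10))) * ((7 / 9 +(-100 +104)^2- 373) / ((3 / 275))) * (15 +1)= -8197511168 / 9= -910834574.22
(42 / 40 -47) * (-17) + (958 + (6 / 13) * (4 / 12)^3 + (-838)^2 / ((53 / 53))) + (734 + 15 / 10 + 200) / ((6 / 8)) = 1650239371 / 2340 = 705230.50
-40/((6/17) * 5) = -68/3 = -22.67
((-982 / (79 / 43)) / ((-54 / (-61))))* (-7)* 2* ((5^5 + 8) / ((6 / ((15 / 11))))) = 141223906915 / 23463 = 6019004.68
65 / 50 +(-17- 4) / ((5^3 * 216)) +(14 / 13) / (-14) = 143009 / 117000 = 1.22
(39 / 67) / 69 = 13 / 1541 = 0.01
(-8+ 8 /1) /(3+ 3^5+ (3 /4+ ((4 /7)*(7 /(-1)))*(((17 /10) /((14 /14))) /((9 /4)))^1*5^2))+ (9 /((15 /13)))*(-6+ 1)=-39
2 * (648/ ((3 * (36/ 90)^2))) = 2700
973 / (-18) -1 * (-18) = -649 / 18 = -36.06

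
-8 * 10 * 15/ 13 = -1200/ 13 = -92.31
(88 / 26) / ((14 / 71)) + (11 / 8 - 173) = -112447 / 728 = -154.46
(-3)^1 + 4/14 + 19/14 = -1.36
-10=-10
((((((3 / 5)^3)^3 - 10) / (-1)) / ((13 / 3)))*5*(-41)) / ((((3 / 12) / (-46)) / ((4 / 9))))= 588781045792 / 15234375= 38648.19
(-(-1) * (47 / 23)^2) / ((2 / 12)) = 13254 / 529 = 25.05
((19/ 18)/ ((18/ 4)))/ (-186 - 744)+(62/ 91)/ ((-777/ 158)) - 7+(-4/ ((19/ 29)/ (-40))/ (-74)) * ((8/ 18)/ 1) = -290295383659/ 33733602630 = -8.61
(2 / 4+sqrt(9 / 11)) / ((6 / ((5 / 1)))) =5 / 12+5 *sqrt(11) / 22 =1.17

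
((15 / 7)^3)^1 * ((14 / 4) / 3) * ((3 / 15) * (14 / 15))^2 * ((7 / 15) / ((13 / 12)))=0.17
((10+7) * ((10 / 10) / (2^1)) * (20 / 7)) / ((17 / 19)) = 190 / 7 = 27.14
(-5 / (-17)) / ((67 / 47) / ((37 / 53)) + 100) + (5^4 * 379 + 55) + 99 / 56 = 40025678226313 / 168933352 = 236931.77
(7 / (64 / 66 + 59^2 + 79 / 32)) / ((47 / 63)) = 465696 / 172939649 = 0.00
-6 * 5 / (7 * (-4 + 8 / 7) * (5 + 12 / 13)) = 39 / 154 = 0.25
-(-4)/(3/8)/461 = 32/1383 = 0.02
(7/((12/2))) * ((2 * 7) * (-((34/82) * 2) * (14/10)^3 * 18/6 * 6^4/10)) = -370291824/25625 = -14450.41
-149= -149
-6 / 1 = -6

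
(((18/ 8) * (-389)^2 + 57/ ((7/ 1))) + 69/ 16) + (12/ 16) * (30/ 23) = 877091121/ 2576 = 340485.68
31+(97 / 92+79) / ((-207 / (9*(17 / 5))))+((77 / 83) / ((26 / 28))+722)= 742.16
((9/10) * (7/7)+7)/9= 79/90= 0.88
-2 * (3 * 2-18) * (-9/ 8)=-27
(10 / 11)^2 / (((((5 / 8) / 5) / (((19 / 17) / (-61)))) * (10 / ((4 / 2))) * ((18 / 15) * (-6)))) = 3800 / 1129293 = 0.00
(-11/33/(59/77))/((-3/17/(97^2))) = 12316381/531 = 23194.69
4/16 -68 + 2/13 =-3515/52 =-67.60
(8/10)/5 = 4/25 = 0.16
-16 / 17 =-0.94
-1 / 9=-0.11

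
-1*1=-1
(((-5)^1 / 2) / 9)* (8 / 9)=-20 / 81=-0.25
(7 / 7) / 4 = 1 / 4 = 0.25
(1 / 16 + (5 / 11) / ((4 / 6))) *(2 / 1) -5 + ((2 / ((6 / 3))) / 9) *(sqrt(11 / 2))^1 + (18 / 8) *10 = sqrt(22) / 18 + 1671 / 88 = 19.25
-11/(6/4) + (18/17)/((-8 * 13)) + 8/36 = -56657/7956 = -7.12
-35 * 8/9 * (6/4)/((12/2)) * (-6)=140/3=46.67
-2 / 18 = -1 / 9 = -0.11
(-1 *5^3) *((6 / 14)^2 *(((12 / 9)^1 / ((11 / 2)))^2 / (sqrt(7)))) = -8000 *sqrt(7) / 41503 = -0.51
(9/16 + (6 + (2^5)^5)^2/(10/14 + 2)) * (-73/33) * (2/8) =-9205360930438033027/40128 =-229399943441936.63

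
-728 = -728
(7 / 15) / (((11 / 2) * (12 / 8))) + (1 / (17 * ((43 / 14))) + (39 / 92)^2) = 782262917 / 3062656080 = 0.26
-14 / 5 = -2.80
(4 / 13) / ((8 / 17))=17 / 26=0.65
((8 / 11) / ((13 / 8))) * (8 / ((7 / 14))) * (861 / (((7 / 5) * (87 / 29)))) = 209920 / 143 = 1467.97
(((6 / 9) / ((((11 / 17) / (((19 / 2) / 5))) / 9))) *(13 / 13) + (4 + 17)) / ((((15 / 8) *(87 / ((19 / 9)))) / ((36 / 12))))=1.50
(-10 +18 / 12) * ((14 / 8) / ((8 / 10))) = -595 / 32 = -18.59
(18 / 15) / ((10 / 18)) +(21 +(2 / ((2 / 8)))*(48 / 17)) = 19443 / 425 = 45.75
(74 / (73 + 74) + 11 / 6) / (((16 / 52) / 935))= 2783495 / 392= 7100.75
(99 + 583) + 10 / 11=7512 / 11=682.91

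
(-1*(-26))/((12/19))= 247/6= 41.17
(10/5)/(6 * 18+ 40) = 1/74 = 0.01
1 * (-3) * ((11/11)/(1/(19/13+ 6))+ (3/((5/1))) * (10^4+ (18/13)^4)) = -2574631419/142805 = -18029.00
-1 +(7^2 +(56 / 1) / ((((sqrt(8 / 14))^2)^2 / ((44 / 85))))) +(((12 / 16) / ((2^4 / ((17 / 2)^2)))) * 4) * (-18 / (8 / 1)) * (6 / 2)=986491 / 21760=45.34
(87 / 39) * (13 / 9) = 3.22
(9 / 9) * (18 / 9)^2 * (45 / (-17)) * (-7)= 1260 / 17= 74.12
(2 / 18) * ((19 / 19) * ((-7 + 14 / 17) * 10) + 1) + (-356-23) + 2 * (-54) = -75544 / 153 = -493.75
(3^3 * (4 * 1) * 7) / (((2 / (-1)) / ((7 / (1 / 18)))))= -47628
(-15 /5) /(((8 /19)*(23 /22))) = -627 /92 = -6.82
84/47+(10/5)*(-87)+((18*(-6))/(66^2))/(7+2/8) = -28402410/164923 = -172.22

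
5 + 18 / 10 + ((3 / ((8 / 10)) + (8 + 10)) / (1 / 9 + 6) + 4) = 3159 / 220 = 14.36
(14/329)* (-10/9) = -20/423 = -0.05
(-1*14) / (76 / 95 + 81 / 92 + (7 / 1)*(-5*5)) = 6440 / 79727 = 0.08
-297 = -297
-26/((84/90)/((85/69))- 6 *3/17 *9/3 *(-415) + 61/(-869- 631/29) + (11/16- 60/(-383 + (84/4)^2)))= -16555728800/839615812257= -0.02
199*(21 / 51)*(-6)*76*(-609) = 386841672 / 17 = 22755392.47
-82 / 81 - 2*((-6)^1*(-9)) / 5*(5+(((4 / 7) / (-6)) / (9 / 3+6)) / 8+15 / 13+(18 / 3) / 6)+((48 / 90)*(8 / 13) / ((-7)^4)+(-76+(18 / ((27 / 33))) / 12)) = -5806724149 / 25282530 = -229.67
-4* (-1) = 4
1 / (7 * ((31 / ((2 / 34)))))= 1 / 3689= 0.00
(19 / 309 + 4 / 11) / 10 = 289 / 6798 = 0.04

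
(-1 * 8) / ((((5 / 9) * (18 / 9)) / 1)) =-36 / 5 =-7.20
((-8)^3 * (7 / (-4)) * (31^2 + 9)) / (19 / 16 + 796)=2781184 / 2551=1090.23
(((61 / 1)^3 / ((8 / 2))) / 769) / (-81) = -0.91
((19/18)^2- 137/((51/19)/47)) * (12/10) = -13206691/4590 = -2877.27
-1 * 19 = -19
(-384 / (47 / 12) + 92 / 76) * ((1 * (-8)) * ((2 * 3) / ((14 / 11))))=3261192 / 893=3651.95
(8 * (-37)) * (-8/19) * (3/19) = 7104/361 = 19.68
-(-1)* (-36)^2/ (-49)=-1296/ 49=-26.45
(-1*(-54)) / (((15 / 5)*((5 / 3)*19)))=0.57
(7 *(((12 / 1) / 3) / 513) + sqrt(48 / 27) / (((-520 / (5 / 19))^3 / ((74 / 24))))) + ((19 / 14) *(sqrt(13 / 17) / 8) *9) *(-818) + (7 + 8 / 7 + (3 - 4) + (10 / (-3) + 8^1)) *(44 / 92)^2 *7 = 2089739695588001 / 110199660599808 - 69939 *sqrt(221) / 952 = -1073.18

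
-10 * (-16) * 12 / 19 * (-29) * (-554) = 30846720 / 19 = 1623511.58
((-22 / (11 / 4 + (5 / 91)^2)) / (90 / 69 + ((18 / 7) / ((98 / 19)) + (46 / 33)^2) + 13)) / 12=-86952644779 / 2186555668984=-0.04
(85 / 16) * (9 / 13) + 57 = 12621 / 208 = 60.68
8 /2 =4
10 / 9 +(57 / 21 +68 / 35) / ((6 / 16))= 4262 / 315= 13.53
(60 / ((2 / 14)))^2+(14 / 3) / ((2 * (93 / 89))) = 49216223 / 279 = 176402.23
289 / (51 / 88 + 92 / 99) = 228888 / 1195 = 191.54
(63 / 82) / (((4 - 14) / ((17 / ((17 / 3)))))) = -0.23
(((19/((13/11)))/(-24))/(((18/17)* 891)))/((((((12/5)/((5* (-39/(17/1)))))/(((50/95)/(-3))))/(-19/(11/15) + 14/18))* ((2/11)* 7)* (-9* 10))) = -7775/59521392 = -0.00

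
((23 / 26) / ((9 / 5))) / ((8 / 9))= 115 / 208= 0.55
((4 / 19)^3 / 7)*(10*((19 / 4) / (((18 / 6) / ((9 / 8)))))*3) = 180 / 2527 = 0.07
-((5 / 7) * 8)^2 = -1600 / 49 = -32.65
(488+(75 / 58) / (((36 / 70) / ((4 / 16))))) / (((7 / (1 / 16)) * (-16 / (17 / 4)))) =-11562907 / 9977856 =-1.16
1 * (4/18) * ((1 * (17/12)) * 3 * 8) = 68/9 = 7.56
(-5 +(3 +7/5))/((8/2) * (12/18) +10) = -9/190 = -0.05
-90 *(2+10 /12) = -255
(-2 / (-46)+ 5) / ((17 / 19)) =2204 / 391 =5.64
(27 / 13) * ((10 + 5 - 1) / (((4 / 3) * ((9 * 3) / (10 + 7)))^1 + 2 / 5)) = 16065 / 1391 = 11.55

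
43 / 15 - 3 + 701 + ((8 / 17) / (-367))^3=2553122313930767 / 3642807448785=700.87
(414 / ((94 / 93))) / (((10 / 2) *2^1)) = 19251 / 470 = 40.96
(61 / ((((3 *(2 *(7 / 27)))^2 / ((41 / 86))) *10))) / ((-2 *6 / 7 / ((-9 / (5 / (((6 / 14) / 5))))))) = 1823229 / 16856000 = 0.11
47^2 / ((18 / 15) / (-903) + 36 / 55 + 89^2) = 36569995 / 131142969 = 0.28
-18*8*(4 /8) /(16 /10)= -45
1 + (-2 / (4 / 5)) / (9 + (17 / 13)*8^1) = 441 / 506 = 0.87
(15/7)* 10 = 150/7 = 21.43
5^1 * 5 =25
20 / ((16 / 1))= 5 / 4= 1.25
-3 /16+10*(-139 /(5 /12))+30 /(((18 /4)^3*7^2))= -635582473 /190512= -3336.18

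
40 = 40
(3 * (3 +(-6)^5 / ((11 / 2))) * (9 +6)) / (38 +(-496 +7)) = 698355 / 4961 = 140.77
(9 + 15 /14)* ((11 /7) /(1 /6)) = 4653 /49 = 94.96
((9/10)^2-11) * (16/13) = -4076/325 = -12.54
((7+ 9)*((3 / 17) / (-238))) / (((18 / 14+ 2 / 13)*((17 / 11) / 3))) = -10296 / 643603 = -0.02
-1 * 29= -29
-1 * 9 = -9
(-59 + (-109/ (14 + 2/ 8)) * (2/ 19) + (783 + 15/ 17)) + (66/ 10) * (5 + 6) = 73338118/ 92055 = 796.68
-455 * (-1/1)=455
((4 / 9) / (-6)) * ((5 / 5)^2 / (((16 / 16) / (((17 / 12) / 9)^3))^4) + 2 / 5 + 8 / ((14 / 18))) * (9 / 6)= -941795623710689701708390499 / 793223586797978197520547840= -1.19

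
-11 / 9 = -1.22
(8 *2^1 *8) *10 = 1280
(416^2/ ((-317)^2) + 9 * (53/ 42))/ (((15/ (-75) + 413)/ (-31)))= -2852082925/ 2903730144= -0.98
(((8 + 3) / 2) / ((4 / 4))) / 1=11 / 2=5.50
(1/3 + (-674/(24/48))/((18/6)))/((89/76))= -34124/89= -383.42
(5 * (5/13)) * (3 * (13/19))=75/19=3.95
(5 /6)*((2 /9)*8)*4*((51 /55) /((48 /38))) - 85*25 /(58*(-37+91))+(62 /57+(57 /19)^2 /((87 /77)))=287227 /22572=12.72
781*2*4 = 6248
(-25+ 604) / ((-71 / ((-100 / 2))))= 28950 / 71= 407.75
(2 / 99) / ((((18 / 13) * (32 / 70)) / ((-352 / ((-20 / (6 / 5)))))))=0.67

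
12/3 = 4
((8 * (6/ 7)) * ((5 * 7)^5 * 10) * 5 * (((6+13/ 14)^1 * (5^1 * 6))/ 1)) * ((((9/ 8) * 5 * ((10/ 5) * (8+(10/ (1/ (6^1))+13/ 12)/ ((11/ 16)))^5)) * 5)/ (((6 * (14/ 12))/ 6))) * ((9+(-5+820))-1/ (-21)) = 612202723259644900784800000000000/ 483153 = 1267099083022655143991241000.00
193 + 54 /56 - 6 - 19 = 4731 /28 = 168.96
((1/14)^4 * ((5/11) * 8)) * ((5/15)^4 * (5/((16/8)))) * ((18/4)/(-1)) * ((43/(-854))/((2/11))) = 1075/295265376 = 0.00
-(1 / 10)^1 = -1 / 10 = -0.10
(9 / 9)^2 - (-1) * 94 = 95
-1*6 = -6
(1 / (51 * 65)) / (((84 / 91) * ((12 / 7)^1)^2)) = 49 / 440640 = 0.00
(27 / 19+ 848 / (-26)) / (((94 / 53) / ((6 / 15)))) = -81673 / 11609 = -7.04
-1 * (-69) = 69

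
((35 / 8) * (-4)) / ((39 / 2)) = -35 / 39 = -0.90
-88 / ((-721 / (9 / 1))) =792 / 721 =1.10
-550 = -550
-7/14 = -1/2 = -0.50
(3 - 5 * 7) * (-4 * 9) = 1152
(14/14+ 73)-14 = 60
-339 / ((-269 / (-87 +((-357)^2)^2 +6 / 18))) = 20470114897.25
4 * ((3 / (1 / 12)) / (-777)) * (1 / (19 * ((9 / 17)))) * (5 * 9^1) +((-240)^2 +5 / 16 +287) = 4557750157 / 78736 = 57886.48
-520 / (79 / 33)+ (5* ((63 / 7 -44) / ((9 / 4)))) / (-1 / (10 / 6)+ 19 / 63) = 161230 / 3713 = 43.42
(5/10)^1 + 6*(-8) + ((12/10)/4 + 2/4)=-46.70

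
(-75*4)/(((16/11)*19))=-825/76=-10.86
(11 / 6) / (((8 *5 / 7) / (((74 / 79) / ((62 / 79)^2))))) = 225071 / 461280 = 0.49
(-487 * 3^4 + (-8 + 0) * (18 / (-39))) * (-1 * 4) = 2051052 / 13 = 157773.23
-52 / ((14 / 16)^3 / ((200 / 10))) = -532480 / 343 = -1552.42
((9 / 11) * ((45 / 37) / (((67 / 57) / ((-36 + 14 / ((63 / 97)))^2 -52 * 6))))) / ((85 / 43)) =-20519772 / 463573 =-44.26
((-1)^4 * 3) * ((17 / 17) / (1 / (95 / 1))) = 285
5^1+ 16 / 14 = 43 / 7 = 6.14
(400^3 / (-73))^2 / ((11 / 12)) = 49152000000000000 / 58619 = 838499462631.57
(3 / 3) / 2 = 1 / 2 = 0.50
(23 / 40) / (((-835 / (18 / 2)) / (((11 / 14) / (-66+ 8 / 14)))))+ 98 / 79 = 2998431083 / 2416957600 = 1.24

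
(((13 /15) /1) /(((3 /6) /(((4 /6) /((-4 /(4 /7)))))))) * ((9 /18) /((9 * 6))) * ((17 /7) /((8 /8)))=-221 /59535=-0.00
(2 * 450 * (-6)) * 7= -37800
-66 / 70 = -33 / 35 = -0.94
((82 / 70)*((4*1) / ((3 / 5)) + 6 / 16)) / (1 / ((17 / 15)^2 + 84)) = 132960581 / 189000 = 703.50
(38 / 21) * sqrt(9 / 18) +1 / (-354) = -1 / 354 +19 * sqrt(2) / 21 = 1.28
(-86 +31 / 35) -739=-28844 / 35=-824.11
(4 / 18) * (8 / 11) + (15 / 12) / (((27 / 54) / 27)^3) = 19486186 / 99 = 196830.16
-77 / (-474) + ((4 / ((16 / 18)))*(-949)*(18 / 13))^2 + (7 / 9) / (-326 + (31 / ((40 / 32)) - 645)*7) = 1160273524854083 / 33185214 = 34963569.16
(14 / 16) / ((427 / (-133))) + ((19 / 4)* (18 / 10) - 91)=-82.72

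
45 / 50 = 9 / 10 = 0.90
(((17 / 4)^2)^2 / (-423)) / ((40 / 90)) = -83521 / 48128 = -1.74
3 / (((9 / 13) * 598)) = 1 / 138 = 0.01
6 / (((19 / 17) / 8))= 816 / 19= 42.95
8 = 8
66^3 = 287496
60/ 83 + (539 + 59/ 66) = 2961499/ 5478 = 540.62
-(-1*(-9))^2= -81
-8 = -8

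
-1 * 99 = -99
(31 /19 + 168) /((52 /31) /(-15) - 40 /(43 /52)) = -64443885 /18419284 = -3.50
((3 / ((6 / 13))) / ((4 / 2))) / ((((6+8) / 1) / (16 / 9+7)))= 1027 / 504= 2.04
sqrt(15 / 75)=sqrt(5) / 5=0.45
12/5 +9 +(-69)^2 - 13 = 23797/5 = 4759.40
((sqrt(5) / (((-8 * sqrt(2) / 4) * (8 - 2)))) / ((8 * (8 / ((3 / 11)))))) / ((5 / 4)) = -sqrt(10) / 7040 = -0.00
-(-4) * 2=8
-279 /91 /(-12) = 93 /364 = 0.26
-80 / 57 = -1.40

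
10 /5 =2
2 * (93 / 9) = 62 / 3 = 20.67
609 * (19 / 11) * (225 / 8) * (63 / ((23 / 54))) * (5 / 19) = 1165397625 / 1012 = 1151578.68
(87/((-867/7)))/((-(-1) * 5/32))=-6496/1445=-4.50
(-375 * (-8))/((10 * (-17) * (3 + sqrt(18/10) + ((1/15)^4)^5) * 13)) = -99515990888460109280458809448421745300292968750000/175944271890797473207851439662235090827941894531471 + 19903198177692021856091741938143968582153320312500 * sqrt(5)/175944271890797473207851439662235090827941894531471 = -0.31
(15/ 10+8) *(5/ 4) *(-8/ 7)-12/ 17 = -1699/ 119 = -14.28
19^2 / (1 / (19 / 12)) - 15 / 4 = 567.83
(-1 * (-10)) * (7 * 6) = 420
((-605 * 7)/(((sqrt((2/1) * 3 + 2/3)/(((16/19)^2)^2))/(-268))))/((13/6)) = 44629229568 * sqrt(15)/1694173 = 102025.15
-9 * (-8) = 72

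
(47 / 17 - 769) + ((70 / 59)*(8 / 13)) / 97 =-969111854 / 1264783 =-766.23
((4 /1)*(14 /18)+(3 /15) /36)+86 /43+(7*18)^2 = 952867 /60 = 15881.12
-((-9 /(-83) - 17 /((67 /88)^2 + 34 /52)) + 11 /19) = 2564303444 /195833437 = 13.09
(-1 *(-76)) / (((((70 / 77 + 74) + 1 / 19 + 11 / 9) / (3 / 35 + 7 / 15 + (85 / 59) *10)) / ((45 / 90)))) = 1104001536 / 147959315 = 7.46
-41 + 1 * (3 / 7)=-284 / 7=-40.57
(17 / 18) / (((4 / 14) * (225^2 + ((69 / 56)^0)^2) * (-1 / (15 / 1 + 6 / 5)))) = -63 / 59560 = -0.00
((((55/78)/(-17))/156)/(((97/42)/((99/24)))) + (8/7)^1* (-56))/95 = -570742923/847190240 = -0.67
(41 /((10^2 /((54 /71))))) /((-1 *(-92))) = 1107 /326600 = 0.00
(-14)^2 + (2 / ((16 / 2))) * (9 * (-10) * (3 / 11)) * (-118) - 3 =917.09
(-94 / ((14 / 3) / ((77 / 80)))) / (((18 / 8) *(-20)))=517 / 1200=0.43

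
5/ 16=0.31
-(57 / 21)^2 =-361 / 49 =-7.37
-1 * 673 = -673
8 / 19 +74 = 1414 / 19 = 74.42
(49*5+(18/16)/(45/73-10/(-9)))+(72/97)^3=2039118083089/8287070840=246.06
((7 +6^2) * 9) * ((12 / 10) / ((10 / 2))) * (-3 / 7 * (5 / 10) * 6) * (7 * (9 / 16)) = -470.20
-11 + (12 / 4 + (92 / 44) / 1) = -65 / 11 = -5.91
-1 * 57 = -57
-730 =-730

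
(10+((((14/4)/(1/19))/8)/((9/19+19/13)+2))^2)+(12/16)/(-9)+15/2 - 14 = 1905559273/241864704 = 7.88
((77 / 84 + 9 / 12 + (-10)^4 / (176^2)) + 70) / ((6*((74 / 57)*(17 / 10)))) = 2336525 / 429792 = 5.44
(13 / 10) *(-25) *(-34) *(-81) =-89505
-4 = -4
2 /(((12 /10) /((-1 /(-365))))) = 1 /219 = 0.00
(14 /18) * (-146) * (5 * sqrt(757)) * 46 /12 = -58765 * sqrt(757) /27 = -59882.91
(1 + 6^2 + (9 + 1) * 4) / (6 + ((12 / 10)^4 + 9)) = 48125 / 10671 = 4.51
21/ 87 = 7/ 29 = 0.24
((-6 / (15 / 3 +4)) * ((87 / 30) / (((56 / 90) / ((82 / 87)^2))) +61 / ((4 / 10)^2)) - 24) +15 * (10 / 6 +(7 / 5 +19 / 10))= -125714 / 609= -206.43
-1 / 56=-0.02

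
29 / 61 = 0.48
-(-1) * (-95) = -95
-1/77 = -0.01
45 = 45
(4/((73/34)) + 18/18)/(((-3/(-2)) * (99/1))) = 38/1971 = 0.02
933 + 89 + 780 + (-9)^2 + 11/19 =35788/19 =1883.58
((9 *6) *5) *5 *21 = 28350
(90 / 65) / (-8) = -9 / 52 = -0.17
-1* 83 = -83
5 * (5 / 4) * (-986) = -12325 / 2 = -6162.50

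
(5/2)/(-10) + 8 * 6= 191/4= 47.75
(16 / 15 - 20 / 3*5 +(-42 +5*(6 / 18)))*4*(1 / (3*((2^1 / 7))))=-1694 / 5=-338.80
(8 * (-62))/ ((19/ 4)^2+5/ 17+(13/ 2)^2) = -134912/ 17709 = -7.62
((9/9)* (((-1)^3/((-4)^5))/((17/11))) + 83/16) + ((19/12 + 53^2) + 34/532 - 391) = 16842402149/6945792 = 2424.84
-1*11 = -11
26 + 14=40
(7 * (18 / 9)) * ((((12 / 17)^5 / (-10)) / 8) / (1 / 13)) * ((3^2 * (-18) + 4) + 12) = 413247744 / 7099285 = 58.21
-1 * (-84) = 84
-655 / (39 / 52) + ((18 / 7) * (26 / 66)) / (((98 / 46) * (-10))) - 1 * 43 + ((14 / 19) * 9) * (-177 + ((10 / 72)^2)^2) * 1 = -69908354465561 / 33446286720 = -2090.17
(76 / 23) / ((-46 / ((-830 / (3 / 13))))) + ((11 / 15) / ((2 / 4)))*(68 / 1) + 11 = 2928769 / 7935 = 369.10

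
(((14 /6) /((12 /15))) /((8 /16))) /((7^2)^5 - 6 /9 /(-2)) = 35 /1694851496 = 0.00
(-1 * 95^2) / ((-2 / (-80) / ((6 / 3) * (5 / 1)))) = -3610000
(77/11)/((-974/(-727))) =5089/974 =5.22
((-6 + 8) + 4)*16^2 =1536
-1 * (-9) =9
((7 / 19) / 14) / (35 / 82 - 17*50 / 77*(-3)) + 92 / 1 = 370220817 / 4024105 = 92.00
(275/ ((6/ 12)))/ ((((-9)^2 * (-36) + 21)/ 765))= -28050/ 193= -145.34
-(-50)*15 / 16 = 375 / 8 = 46.88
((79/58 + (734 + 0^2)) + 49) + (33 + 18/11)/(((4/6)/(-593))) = -9577874/319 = -30024.68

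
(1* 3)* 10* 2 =60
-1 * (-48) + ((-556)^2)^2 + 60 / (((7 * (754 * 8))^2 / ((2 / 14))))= 298164518309851927567 / 3120015808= 95565066544.00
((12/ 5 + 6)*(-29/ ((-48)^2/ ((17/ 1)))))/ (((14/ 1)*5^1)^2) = -493/ 1344000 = -0.00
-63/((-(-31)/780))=-49140/31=-1585.16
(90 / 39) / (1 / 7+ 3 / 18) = 1260 / 169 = 7.46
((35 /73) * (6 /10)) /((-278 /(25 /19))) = -525 /385586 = -0.00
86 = 86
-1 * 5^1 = -5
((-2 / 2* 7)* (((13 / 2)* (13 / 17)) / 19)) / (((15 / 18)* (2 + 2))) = -3549 / 6460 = -0.55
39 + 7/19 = 748/19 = 39.37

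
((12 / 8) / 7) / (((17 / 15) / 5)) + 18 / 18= 463 / 238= 1.95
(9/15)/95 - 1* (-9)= 9.01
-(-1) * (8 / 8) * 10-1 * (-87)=97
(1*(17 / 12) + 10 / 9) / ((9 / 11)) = 1001 / 324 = 3.09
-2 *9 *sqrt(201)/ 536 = -9 *sqrt(201)/ 268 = -0.48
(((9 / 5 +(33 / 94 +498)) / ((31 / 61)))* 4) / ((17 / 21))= 4862.95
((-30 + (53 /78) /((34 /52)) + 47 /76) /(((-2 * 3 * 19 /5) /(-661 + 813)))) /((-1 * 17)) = -549275 /49419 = -11.11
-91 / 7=-13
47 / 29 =1.62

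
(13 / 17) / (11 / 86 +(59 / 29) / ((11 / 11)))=0.35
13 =13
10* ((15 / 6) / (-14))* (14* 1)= -25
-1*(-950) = 950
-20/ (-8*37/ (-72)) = -180/ 37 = -4.86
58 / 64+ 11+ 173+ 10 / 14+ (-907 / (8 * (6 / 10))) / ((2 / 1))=61247 / 672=91.14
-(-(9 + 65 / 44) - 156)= 7325 / 44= 166.48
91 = 91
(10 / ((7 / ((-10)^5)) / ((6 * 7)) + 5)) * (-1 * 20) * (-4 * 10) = 4800000000 / 2999999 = 1600.00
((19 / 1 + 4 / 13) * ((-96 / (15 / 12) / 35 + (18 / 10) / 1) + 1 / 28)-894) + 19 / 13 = -8185101 / 9100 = -899.46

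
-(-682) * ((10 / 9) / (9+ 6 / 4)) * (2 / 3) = 27280 / 567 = 48.11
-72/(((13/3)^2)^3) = -52488/4826809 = -0.01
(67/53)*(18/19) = 1206/1007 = 1.20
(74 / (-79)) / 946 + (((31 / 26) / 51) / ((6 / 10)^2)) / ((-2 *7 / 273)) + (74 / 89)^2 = -104338493045 / 181142212284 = -0.58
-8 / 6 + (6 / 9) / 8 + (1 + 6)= 23 / 4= 5.75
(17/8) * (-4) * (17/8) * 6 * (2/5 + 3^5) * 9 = -9496251/40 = -237406.28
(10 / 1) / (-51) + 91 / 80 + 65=269041 / 4080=65.94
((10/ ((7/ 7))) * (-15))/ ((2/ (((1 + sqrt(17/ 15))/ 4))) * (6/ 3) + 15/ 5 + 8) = -1200 * sqrt(255)/ 4439 -16350/ 4439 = -8.00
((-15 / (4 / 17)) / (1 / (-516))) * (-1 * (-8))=263160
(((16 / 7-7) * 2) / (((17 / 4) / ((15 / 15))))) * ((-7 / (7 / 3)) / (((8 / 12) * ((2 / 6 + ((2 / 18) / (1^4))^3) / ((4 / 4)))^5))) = 61149666232110753 / 25729781713664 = 2376.61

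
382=382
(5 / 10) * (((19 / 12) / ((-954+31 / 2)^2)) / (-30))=-19 / 634163220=-0.00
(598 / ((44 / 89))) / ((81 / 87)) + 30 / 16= 3091331 / 2376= 1301.07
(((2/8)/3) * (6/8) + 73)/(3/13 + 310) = 0.24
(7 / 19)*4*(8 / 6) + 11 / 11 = 169 / 57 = 2.96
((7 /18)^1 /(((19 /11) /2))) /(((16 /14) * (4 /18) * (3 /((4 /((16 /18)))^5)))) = 10609137 /9728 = 1090.58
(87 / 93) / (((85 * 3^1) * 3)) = 29 / 23715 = 0.00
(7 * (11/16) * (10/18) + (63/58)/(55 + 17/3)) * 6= 146117/9048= 16.15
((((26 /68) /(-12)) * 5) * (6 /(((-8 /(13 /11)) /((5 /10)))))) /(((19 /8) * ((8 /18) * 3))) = 2535 /113696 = 0.02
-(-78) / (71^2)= 78 / 5041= 0.02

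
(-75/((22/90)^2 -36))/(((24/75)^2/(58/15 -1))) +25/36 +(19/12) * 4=2743593767/41920704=65.45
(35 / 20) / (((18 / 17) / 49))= 5831 / 72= 80.99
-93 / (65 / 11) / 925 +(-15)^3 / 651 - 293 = -3890670241 / 13047125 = -298.20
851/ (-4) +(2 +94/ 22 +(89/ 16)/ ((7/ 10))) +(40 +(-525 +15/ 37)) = -15569795/ 22792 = -683.13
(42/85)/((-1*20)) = -21/850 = -0.02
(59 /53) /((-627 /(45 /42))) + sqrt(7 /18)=-295 /155078 + sqrt(14) /6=0.62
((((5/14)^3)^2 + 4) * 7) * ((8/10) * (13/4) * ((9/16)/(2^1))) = 3525650973/172103680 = 20.49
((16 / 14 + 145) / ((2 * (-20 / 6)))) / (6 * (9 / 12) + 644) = -3069 / 90790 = -0.03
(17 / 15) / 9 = 17 / 135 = 0.13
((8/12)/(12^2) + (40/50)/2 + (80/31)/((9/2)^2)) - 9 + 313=304.53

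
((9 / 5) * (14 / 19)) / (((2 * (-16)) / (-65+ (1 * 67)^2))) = -34839 / 190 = -183.36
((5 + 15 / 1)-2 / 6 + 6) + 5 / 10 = 157 / 6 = 26.17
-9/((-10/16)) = 72/5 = 14.40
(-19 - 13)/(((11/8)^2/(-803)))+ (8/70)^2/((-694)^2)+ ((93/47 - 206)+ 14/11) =1020982477415743/76258029925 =13388.52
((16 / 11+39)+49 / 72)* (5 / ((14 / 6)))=162895 / 1848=88.15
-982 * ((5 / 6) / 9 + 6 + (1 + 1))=-214567 / 27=-7946.93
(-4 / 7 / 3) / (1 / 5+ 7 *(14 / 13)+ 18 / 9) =-260 / 13293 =-0.02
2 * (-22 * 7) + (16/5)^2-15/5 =-7519/25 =-300.76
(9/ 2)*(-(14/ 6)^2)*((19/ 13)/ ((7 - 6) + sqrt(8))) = 133/ 26 - 133*sqrt(2)/ 13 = -9.35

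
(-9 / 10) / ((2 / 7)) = -63 / 20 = -3.15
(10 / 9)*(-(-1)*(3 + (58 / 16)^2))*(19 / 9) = 98135 / 2592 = 37.86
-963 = -963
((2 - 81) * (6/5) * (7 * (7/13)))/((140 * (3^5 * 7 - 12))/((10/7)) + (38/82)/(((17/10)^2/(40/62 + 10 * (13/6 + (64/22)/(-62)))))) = -3433348611/1590456342605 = -0.00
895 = 895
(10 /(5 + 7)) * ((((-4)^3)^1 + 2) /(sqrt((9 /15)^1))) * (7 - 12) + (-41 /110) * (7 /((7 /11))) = -41 /10 + 775 * sqrt(15) /9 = 329.41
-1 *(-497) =497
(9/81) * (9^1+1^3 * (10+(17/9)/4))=701/324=2.16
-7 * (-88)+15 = 631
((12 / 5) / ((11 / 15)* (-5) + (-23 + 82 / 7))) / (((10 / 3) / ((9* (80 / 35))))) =-3888 / 3925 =-0.99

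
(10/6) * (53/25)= 53/15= 3.53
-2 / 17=-0.12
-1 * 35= -35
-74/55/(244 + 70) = -37/8635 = -0.00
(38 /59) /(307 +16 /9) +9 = 1475991 /163961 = 9.00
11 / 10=1.10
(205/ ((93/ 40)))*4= 32800/ 93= 352.69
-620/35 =-124/7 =-17.71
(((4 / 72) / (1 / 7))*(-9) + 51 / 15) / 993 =-1 / 9930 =-0.00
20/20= 1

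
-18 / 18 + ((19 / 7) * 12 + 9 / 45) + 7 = 1357 / 35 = 38.77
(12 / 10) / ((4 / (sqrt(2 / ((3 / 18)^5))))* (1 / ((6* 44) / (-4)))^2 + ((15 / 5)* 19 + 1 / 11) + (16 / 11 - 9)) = 1096546543488 / 45274080772799 - 470448* sqrt(3) / 226370403863995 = 0.02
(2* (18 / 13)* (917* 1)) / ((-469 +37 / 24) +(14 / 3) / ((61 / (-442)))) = -16109856 / 3180073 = -5.07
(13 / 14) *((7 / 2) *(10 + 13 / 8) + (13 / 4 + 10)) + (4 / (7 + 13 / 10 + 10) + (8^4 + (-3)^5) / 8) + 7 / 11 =240139843 / 450912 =532.56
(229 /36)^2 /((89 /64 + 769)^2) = 13424896 /196909625025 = 0.00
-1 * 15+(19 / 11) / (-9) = -1504 / 99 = -15.19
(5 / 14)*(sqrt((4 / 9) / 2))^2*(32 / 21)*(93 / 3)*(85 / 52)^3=16.37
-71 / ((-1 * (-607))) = -71 / 607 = -0.12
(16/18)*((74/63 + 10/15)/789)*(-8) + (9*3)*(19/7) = 32777893/447363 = 73.27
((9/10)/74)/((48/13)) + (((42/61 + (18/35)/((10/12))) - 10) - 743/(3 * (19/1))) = -31304497607/1440868800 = -21.73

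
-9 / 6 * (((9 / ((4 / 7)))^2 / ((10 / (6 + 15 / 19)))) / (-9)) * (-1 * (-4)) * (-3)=-336.84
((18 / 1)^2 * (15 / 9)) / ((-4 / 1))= -135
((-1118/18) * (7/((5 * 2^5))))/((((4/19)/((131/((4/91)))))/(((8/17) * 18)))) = -886290587/2720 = -325842.13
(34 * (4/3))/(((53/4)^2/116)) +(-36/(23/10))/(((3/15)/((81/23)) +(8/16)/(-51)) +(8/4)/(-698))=-13348267215856/41096448093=-324.80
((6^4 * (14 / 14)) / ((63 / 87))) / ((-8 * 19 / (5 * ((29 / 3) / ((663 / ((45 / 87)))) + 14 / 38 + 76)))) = -358728840 / 79781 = -4496.42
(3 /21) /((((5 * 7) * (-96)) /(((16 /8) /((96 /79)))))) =-0.00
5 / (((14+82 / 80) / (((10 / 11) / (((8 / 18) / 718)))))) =3231000 / 6611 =488.73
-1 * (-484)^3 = 113379904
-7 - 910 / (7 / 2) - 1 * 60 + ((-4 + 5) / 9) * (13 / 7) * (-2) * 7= -329.89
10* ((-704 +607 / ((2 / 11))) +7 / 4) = 52725 / 2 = 26362.50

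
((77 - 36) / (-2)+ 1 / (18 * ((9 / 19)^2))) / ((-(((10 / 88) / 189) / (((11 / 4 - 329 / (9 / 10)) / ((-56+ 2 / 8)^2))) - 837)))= -237569768128 / 9818446910031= -0.02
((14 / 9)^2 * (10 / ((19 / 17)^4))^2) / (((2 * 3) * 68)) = 0.24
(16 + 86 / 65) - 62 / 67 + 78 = 411102 / 4355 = 94.40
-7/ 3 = -2.33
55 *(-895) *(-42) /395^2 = 82698 /6241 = 13.25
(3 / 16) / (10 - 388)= -1 / 2016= -0.00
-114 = -114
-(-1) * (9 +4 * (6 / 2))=21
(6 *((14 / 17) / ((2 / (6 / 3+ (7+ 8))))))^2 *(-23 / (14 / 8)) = -23184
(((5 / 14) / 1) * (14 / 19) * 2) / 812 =5 / 7714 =0.00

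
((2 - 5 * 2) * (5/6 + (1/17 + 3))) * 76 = -120688/51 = -2366.43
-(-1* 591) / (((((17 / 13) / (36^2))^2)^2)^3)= 309148915253375506399103769501429678843222776805851136 / 582622237229761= 530616402016012566399010800000000000000.00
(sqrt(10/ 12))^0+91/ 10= 101/ 10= 10.10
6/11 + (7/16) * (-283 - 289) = -10987/44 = -249.70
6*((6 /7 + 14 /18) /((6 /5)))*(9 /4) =18.39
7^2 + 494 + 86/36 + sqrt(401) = sqrt(401) + 9817/18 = 565.41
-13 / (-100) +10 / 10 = 113 / 100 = 1.13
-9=-9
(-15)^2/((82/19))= 4275/82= 52.13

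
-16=-16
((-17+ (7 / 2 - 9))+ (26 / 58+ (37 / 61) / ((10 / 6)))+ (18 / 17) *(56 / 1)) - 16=21.61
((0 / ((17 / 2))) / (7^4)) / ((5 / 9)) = 0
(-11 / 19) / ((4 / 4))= -11 / 19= -0.58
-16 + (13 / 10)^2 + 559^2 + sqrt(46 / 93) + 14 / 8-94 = sqrt(4278) / 93 + 7809361 / 25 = 312375.14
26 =26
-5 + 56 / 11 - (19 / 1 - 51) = 353 / 11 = 32.09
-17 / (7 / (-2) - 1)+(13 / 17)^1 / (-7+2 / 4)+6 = 1478 / 153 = 9.66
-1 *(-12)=12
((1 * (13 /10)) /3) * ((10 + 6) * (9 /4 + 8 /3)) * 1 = 1534 /45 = 34.09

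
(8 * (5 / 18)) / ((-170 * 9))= -2 / 1377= -0.00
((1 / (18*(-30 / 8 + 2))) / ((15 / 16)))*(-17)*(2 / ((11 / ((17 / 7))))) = 18496 / 72765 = 0.25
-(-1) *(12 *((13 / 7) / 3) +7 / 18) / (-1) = -985 / 126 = -7.82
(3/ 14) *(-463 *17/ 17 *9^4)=-9113229/ 14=-650944.93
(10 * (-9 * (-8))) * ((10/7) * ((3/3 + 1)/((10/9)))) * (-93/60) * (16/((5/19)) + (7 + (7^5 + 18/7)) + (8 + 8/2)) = -11874579264/245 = -48467670.47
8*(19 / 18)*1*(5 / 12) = 95 / 27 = 3.52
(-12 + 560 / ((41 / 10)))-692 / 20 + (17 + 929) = 212377 / 205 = 1035.99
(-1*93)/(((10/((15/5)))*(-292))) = 279/2920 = 0.10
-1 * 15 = -15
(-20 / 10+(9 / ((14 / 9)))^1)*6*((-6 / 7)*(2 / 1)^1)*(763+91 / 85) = -17702424 / 595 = -29751.97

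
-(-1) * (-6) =-6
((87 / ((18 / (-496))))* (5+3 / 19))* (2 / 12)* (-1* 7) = 2466856 / 171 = 14426.06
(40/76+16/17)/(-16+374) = 237/57817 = 0.00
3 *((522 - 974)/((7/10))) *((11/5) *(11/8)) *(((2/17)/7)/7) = -82038/5831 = -14.07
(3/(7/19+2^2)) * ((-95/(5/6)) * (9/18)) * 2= -6498/83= -78.29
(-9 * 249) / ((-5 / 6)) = 13446 / 5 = 2689.20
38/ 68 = 19/ 34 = 0.56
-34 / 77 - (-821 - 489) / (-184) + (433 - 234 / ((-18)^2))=27078235 / 63756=424.72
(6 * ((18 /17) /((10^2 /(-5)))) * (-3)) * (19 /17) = 1539 /1445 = 1.07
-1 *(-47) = 47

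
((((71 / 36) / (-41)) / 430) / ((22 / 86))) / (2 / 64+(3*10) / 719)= -204196 / 34075305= -0.01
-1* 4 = -4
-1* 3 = -3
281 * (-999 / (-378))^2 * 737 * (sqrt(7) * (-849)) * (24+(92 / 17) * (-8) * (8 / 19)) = -112168487247762 * sqrt(7) / 15827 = -18750863852.65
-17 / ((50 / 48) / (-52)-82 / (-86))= -912288 / 50093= -18.21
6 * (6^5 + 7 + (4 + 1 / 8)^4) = 99195267 / 2048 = 48435.19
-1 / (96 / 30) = -5 / 16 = -0.31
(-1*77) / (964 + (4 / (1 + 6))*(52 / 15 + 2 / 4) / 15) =-17325 / 216934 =-0.08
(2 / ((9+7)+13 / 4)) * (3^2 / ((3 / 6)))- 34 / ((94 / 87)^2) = -9271629 / 340186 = -27.25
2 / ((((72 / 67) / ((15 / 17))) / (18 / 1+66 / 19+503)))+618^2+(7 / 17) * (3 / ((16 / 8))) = 1483678093 / 3876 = 382785.89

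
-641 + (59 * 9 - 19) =-129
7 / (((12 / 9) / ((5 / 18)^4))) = 4375 / 139968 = 0.03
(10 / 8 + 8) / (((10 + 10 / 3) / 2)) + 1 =191 / 80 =2.39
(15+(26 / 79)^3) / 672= 1059023 / 47331744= 0.02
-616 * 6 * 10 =-36960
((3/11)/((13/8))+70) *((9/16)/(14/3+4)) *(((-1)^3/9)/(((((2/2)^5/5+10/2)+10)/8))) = -0.27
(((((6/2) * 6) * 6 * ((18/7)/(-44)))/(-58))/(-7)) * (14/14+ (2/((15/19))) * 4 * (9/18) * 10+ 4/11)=-139077/171941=-0.81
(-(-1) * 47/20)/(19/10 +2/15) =141/122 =1.16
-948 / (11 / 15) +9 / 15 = -71067 / 55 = -1292.13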